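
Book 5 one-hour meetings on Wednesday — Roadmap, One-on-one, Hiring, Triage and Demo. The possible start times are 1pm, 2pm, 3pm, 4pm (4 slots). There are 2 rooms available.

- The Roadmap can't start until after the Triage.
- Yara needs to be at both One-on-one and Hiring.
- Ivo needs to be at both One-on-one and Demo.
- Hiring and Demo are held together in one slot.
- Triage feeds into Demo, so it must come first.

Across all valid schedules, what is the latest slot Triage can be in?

2pm

Downstream work caps Triage at 3pm.
Triage at 2pm is achievable: Triage=2pm, One-on-one=1pm, Roadmap=3pm, Hiring=4pm, Demo=4pm.
Nothing later works — the conflict and capacity constraints rule out every slot after 2pm.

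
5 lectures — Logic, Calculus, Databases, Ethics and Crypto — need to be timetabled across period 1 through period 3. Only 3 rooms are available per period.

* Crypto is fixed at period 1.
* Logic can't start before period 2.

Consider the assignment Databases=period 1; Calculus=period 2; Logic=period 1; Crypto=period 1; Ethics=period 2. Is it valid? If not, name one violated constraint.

Crypto is fixed at period 1 — holds.
Logic can't start before period 2 — violated.
Only 3 rooms are available per period — holds.

Invalid. Logic can't start before period 2.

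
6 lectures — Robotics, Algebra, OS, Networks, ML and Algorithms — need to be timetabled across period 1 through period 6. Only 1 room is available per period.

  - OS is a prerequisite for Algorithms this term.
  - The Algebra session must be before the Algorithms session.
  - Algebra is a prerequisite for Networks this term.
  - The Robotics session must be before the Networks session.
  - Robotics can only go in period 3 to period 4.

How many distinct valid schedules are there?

Splitting on Robotics: it can be period 3 (22), period 4 (16). Listing each branch's schedules as (Algebra, OS, Networks, ML, Algorithms) by period number:
Robotics=period 3: (1,2,4,5,6) (1,2,4,6,5) (1,2,5,4,6) (1,2,5,6,4) (1,2,6,4,5) (1,2,6,5,4) (1,4,5,2,6) (1,4,6,2,5) (1,5,4,2,6) (2,1,4,5,6) (2,1,4,6,5) (2,1,5,4,6) (2,1,5,6,4) (2,1,6,4,5) (2,1,6,5,4) (2,4,5,1,6) (2,4,6,1,5) (2,5,4,1,6) (4,1,5,2,6) (4,1,6,2,5) (4,2,5,1,6) (4,2,6,1,5) — 22.
Robotics=period 4: (1,2,5,3,6) (1,2,5,6,3) (1,2,6,3,5) (1,2,6,5,3) (1,3,5,2,6) (1,3,6,2,5) (2,1,5,3,6) (2,1,5,6,3) (2,1,6,3,5) (2,1,6,5,3) (2,3,5,1,6) (2,3,6,1,5) (3,1,5,2,6) (3,1,6,2,5) (3,2,5,1,6) (3,2,6,1,5) — 16.
Summing: 22 + 16 = 38.

38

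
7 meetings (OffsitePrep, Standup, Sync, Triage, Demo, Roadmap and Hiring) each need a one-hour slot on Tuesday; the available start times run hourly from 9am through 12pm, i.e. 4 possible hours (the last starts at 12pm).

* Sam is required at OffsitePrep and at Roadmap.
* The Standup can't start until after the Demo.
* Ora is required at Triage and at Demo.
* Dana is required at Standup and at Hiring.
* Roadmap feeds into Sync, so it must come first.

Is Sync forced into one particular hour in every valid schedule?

Sync can be 10am (e.g. Triage -> 10am, Hiring -> 9am, Roadmap -> 9am, Standup -> 10am, Demo -> 9am, OffsitePrep -> 10am, Sync -> 10am) or 11am (e.g. Hiring=9am; Demo=9am; Roadmap=9am; Triage=10am; Standup=10am; OffsitePrep=10am; Sync=11am).

No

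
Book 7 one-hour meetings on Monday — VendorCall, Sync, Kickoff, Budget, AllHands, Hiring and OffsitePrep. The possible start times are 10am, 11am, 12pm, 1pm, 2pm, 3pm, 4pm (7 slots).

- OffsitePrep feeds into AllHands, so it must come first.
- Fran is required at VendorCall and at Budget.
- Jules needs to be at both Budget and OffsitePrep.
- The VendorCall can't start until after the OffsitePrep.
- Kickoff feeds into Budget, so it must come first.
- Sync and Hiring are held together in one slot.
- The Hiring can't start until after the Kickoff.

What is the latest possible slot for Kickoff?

3pm

Downstream work caps Kickoff at 3pm.
Kickoff at 3pm is achievable: Budget=4pm; Sync=4pm; Hiring=4pm; VendorCall=11am; AllHands=11am; OffsitePrep=10am; Kickoff=3pm.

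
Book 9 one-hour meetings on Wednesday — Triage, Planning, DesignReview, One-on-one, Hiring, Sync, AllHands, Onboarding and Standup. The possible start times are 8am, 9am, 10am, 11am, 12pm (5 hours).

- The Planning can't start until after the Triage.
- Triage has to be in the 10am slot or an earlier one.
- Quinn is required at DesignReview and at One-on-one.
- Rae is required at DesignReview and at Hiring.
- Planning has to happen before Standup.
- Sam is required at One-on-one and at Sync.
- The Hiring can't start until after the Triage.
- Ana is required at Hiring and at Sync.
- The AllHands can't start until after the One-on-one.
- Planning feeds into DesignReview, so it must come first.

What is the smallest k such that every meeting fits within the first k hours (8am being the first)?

3 hours

The precedence chain requires at least 3 distinct hours.
3 works (last occupied hour: 10am): for example Planning in 9am, AllHands in 9am, DesignReview in 10am, Onboarding in 8am, Hiring in 9am, Standup in 10am, One-on-one in 8am, Sync in 10am, Triage in 8am.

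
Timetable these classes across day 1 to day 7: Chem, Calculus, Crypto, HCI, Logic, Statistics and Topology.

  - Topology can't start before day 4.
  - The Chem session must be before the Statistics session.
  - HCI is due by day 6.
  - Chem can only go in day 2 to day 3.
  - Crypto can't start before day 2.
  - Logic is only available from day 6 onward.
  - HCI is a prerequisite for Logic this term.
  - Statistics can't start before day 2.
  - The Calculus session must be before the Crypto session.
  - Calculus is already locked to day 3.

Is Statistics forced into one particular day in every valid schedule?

Statistics can be day 3 (e.g. Logic=day 6; HCI=day 1; Crypto=day 4; Topology=day 4; Chem=day 2; Calculus=day 3; Statistics=day 3) or day 4 (e.g. Crypto=day 4; Calculus=day 3; Topology=day 4; HCI=day 1; Chem=day 2; Statistics=day 4; Logic=day 6).

No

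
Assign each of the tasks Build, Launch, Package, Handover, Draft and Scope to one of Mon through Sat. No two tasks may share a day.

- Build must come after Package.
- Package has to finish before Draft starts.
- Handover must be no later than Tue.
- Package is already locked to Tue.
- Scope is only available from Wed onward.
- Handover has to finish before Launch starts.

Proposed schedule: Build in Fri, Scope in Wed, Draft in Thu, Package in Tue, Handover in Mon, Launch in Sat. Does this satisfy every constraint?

Yes, all constraints hold

Package has to finish before Draft starts — holds.
Build must come after Package — holds.
Handover must be no later than Tue — holds.
Handover has to finish before Launch starts — holds.
Package is already locked to Tue — holds.
Scope is only available from Wed onward — holds.
No two tasks may share a day — holds.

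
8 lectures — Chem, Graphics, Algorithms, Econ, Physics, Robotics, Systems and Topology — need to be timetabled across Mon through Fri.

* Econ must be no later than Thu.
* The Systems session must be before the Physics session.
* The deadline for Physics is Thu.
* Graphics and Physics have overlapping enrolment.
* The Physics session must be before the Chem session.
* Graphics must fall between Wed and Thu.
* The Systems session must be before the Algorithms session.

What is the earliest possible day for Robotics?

Mon

Robotics at Mon is achievable: Econ in Mon; Topology in Mon; Systems in Mon; Graphics in Wed; Chem in Wed; Robotics in Mon; Physics in Tue; Algorithms in Tue.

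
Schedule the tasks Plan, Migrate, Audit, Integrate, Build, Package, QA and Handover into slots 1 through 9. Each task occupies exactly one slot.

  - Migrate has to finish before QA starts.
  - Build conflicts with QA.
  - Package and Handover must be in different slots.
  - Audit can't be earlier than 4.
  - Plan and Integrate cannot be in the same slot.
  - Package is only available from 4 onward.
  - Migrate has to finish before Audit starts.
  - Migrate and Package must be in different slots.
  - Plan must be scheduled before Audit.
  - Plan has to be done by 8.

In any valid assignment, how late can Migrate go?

8

Downstream work caps Migrate at 8.
Migrate at 8 is achievable: Handover in 1, Plan in 1, Audit in 9, QA in 9, Integrate in 2, Migrate in 8, Package in 4, Build in 1.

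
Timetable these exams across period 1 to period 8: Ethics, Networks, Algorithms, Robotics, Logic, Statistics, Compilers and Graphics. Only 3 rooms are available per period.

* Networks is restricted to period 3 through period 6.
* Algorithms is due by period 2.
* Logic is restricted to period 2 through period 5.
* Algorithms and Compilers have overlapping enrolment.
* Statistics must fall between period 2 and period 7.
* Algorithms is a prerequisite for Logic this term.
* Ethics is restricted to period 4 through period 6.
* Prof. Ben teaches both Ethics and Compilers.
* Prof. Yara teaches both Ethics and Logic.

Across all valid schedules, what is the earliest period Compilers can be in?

period 1

Compilers at period 1 is achievable: Algorithms in period 2, Ethics in period 4, Compilers in period 1, Statistics in period 2, Robotics in period 1, Networks in period 3, Graphics in period 1, Logic in period 3.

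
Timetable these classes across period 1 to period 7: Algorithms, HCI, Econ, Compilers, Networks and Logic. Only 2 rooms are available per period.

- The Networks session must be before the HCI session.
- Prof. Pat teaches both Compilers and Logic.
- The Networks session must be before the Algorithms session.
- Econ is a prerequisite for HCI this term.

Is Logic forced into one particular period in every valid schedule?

No

Logic can be period 1 (e.g. Econ=period 2; Networks=period 1; Algorithms=period 2; Compilers=period 3; Logic=period 1; HCI=period 3) or period 2 (e.g. HCI in period 2, Econ in period 1, Compilers in period 3, Networks in period 1, Logic in period 2, Algorithms in period 3).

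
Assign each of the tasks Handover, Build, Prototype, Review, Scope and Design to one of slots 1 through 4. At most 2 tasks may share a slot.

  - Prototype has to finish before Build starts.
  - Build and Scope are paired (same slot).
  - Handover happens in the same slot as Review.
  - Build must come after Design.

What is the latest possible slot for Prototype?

3

Downstream work caps Prototype at 3.
Prototype at 3 is achievable: Prototype in 3, Build in 4, Scope in 4, Review in 2, Design in 1, Handover in 2.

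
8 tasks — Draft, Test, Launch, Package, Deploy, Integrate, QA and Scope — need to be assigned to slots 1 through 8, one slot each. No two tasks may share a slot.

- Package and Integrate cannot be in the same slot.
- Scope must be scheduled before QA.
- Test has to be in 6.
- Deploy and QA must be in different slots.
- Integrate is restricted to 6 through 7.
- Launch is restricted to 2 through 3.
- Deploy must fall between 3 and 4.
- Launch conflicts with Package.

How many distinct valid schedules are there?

Splitting on Launch: it can be 2 (24), 3 (12). Listing each branch's schedules as (Draft, Test, Package, Deploy, Integrate, QA, Scope):
Launch=2: (1,6,3,4,7,8,5) (1,6,4,3,7,8,5) (1,6,5,3,7,8,4) (1,6,5,4,7,8,3) (1,6,8,3,7,5,4) (1,6,8,4,7,5,3) (3,6,1,4,7,8,5) (3,6,5,4,7,8,1) (3,6,8,4,7,5,1) (4,6,1,3,7,8,5) (4,6,5,3,7,8,1) (4,6,8,3,7,5,1) (5,6,1,3,7,8,4) (5,6,1,4,7,8,3) (5,6,3,4,7,8,1) (5,6,4,3,7,8,1) (5,6,8,3,7,4,1) (5,6,8,4,7,3,1) (8,6,1,3,7,5,4) (8,6,1,4,7,5,3) (8,6,3,4,7,5,1) (8,6,4,3,7,5,1) (8,6,5,3,7,4,1) (8,6,5,4,7,3,1) — 24.
Launch=3: (1,6,2,4,7,8,5) (1,6,5,4,7,8,2) (1,6,8,4,7,5,2) (2,6,1,4,7,8,5) (2,6,5,4,7,8,1) (2,6,8,4,7,5,1) (5,6,1,4,7,8,2) (5,6,2,4,7,8,1) (5,6,8,4,7,2,1) (8,6,1,4,7,5,2) (8,6,2,4,7,5,1) (8,6,5,4,7,2,1) — 12.
Summing: 24 + 12 = 36.

36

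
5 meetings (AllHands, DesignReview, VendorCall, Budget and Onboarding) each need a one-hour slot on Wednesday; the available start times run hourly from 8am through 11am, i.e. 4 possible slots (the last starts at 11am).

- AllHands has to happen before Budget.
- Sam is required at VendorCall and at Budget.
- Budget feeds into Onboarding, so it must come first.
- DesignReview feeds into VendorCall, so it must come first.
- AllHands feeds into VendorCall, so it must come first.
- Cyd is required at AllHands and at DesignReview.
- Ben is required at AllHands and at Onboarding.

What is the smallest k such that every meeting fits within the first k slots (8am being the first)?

The precedence chain requires at least 3 distinct slots.
3 works (last occupied slot: 10am): for example AllHands -> 8am; Onboarding -> 10am; Budget -> 9am; VendorCall -> 10am; DesignReview -> 9am.

3 slots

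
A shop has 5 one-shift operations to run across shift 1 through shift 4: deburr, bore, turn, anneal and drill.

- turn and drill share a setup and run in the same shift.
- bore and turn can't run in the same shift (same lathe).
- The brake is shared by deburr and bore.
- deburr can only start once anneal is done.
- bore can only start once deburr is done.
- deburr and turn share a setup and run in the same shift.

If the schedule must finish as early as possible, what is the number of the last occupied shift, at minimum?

The precedence chain requires at least 3 distinct shifts.
3 works (last occupied shift: shift 3): for example turn=shift 2; anneal=shift 1; bore=shift 3; drill=shift 2; deburr=shift 2.

3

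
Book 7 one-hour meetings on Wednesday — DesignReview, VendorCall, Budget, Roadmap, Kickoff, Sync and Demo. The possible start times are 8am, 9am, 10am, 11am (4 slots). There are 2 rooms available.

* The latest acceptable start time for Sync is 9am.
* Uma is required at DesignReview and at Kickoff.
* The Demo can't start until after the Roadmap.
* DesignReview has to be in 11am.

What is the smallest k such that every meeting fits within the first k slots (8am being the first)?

The precedence chain requires at least 2 distinct slots.
With at most 2 per slot and 7 meetings, at least 4 slots are needed.
DesignReview can't be placed before 11am — that is slot 4 counting from 8am — so the schedule must run through at least 4 slots.
4 works (last occupied slot: 11am): for example Sync -> 8am, Roadmap -> 8am, VendorCall -> 9am, Demo -> 9am, Kickoff -> 10am, DesignReview -> 11am, Budget -> 10am.

4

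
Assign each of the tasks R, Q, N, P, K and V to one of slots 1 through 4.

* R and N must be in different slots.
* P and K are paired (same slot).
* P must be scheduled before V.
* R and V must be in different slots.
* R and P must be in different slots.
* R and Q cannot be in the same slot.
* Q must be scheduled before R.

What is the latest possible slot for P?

Downstream work caps P at 3.
P at 3 is achievable: R in 2; Q in 1; P in 3; N in 1; K in 3; V in 4.

3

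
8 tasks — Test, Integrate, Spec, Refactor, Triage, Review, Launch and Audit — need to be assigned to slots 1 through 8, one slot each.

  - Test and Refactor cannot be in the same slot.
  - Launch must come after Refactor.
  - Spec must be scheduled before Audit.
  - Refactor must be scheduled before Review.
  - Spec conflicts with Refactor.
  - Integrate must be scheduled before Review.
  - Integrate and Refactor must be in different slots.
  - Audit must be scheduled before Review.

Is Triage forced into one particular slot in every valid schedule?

Triage can be 1 (e.g. Audit=2; Refactor=2; Integrate=1; Review=3; Spec=1; Triage=1; Launch=3; Test=1) or 2 (e.g. Test in 1, Triage in 2, Audit in 2, Refactor in 2, Launch in 3, Spec in 1, Review in 3, Integrate in 1).

No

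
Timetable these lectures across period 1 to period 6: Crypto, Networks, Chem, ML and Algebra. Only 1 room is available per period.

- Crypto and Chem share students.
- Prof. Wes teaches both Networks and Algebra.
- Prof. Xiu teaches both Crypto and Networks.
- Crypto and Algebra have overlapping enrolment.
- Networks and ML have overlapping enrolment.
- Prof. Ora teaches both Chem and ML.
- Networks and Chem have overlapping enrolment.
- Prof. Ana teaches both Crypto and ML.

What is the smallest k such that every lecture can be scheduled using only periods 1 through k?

With at most 1 per period and 5 lectures, at least 5 periods are needed.
5 works (last occupied period: period 5): for example Crypto -> period 1; Algebra -> period 5; ML -> period 4; Chem -> period 3; Networks -> period 2.

5 periods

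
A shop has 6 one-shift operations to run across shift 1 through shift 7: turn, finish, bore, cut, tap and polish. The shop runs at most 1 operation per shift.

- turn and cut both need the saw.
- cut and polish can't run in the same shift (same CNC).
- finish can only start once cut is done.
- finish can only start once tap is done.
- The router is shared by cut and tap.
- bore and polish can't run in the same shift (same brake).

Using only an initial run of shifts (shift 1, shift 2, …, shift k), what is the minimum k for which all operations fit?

The precedence chain requires at least 2 distinct shifts.
With at most 1 per shift and 6 operations, at least 6 shifts are needed.
6 works (last occupied shift: shift 6): for example polish=shift 6, cut=shift 1, tap=shift 2, bore=shift 5, finish=shift 3, turn=shift 4.

6 shifts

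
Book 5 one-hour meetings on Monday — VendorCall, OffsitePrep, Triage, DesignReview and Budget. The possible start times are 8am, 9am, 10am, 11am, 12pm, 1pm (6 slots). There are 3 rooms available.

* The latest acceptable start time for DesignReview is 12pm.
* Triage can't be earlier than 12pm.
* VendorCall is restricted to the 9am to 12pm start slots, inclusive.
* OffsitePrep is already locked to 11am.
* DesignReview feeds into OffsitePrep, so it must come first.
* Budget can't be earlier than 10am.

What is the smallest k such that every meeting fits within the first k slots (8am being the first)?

The precedence chain requires at least 2 distinct slots.
With at most 3 per slot and 5 meetings, at least 2 slots are needed.
Triage can't be placed before 12pm — that is slot 5 counting from 8am — so the schedule must run through at least 5 slots.
5 works (last occupied slot: 12pm): for example OffsitePrep -> 11am, Triage -> 12pm, Budget -> 10am, VendorCall -> 9am, DesignReview -> 8am.

5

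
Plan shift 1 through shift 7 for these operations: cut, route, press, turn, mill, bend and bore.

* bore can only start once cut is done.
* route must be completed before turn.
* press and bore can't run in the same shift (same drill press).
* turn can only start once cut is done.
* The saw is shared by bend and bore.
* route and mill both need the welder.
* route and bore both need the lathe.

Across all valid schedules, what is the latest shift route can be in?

shift 6

Downstream work caps route at shift 6.
route at shift 6 is achievable: mill in shift 1; press in shift 1; route in shift 6; bore in shift 2; bend in shift 1; cut in shift 1; turn in shift 7.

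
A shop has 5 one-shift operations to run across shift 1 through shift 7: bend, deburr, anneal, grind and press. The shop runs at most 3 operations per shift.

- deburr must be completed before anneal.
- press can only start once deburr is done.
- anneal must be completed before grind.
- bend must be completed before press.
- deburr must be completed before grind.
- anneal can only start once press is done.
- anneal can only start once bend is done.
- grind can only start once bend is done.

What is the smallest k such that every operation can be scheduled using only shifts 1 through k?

4 shifts

The precedence chain requires at least 4 distinct shifts.
With at most 3 per shift and 5 operations, at least 2 shifts are needed.
4 works (last occupied shift: shift 4): for example press in shift 2; deburr in shift 1; anneal in shift 3; grind in shift 4; bend in shift 1.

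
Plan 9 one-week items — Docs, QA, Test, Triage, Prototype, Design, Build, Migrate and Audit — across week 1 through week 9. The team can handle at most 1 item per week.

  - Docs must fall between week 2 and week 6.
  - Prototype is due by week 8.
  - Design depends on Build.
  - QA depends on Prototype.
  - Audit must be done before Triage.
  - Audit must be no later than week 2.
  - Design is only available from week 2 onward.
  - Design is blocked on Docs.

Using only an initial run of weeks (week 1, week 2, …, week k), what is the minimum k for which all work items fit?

9

The precedence chain requires at least 2 distinct weeks.
With at most 1 per week and 9 work items, at least 9 weeks are needed.
Propagating the time windows through the other constraints, Design can't land before week 3, so the schedule must run through at least week 3.
9 works (last occupied week: week 9): for example Migrate in week 9; Build in week 3; Test in week 8; Design in week 4; QA in week 6; Prototype in week 5; Audit in week 1; Docs in week 2; Triage in week 7.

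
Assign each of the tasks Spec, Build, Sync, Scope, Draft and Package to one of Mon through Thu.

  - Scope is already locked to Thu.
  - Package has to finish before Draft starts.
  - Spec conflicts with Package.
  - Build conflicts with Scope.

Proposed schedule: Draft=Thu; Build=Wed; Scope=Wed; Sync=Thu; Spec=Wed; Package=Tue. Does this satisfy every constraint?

Spec conflicts with Package — holds.
Scope is already locked to Thu — violated.
Package has to finish before Draft starts — holds.
Build conflicts with Scope — violated.

Invalid. Scope is already locked to Thu.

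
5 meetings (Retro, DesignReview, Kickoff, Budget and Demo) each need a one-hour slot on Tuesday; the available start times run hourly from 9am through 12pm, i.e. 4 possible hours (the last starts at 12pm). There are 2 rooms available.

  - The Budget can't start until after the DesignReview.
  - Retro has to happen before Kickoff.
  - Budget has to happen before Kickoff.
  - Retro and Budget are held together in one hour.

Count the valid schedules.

Splitting on Retro: it can be 10am (6), 11am (6). Listing each branch's schedules as (DesignReview, Kickoff, Budget, Demo):
Retro=10am: (9am,11am,10am,9am) (9am,11am,10am,11am) (9am,11am,10am,12pm) (9am,12pm,10am,9am) (9am,12pm,10am,11am) (9am,12pm,10am,12pm) — 6.
Retro=11am: (9am,12pm,11am,9am) (9am,12pm,11am,10am) (9am,12pm,11am,12pm) (10am,12pm,11am,9am) (10am,12pm,11am,10am) (10am,12pm,11am,12pm) — 6.
Summing: 6 + 6 = 12.

12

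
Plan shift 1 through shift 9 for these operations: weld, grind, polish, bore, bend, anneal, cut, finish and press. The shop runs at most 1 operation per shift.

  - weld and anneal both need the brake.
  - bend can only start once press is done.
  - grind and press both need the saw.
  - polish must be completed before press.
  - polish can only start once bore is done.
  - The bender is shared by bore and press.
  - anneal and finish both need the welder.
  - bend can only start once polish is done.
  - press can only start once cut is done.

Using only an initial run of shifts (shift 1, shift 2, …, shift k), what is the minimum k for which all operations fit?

The precedence chain requires at least 4 distinct shifts.
With at most 1 per shift and 9 operations, at least 9 shifts are needed.
9 works (last occupied shift: shift 9): for example weld=shift 6; bore=shift 1; cut=shift 3; anneal=shift 8; finish=shift 9; bend=shift 5; polish=shift 2; press=shift 4; grind=shift 7.

9 shifts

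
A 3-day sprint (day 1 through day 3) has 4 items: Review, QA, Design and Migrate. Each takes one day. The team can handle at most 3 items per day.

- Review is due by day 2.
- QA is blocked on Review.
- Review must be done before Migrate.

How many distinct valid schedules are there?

Splitting on Review: it can be day 1 (12), day 2 (3). Listing each branch's schedules as (QA, Design, Migrate) by day number:
Review=day 1: (2,1,2) (2,1,3) (2,2,2) (2,2,3) (2,3,2) (2,3,3) (3,1,2) (3,1,3) (3,2,2) (3,2,3) (3,3,2) (3,3,3) — 12.
Review=day 2: (3,1,3) (3,2,3) (3,3,3) — 3.
Summing: 12 + 3 = 15.

15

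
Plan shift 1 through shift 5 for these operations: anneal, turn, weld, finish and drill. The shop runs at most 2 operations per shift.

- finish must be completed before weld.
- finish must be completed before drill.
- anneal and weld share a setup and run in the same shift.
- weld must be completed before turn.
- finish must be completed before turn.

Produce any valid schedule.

turn in shift 3; weld in shift 2; finish in shift 1; drill in shift 3; anneal in shift 2

Checking: weld(shift 2) before turn(shift 3); finish(shift 1) before turn(shift 3); finish(shift 1) before drill(shift 3); finish(shift 1) before weld(shift 2); anneal = weld = shift 2; max 2 per shift (cap 2).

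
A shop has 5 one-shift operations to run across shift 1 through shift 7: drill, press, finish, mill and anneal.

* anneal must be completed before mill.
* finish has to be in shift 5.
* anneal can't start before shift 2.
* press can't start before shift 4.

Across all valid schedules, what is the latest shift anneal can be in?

shift 6

Anneal is available from shift 2; downstream work caps anneal at shift 6.
anneal at shift 6 is achievable: press=shift 4; anneal=shift 6; drill=shift 1; mill=shift 7; finish=shift 5.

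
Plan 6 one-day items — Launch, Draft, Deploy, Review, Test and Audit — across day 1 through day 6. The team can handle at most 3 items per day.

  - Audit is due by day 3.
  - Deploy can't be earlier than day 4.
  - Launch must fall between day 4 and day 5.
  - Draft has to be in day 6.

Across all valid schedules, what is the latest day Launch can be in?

day 5

Launch is available from day 4; Launch's own window allows nothing later than day 5.
Launch at day 5 is achievable: Test=day 1; Deploy=day 4; Launch=day 5; Draft=day 6; Review=day 1; Audit=day 1.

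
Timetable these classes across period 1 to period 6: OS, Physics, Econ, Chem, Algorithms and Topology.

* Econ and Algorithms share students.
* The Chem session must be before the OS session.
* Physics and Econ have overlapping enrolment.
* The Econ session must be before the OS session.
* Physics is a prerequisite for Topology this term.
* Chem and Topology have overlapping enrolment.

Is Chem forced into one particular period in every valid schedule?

Chem can be period 1 (e.g. Algorithms=period 2, Topology=period 3, OS=period 2, Econ=period 1, Physics=period 2, Chem=period 1) or period 2 (e.g. Physics in period 1; Topology in period 3; Algorithms in period 1; OS in period 3; Econ in period 2; Chem in period 2).

No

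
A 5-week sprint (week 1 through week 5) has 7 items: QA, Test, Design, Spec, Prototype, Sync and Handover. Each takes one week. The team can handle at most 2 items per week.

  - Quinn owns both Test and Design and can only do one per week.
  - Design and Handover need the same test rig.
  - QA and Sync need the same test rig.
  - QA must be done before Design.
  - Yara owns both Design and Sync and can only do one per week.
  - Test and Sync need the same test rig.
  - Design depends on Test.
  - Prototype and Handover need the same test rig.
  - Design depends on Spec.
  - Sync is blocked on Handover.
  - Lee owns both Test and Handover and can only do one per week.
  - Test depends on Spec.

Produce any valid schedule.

Design in week 3; Test in week 2; QA in week 1; Prototype in week 2; Handover in week 4; Sync in week 5; Spec in week 1

Checking: Handover(week 4) before Sync(week 5); Test(week 2) before Design(week 3); Spec(week 1) before Test(week 2); Spec(week 1) before Design(week 3); QA(week 1) before Design(week 3); Prototype(week 2) != Handover(week 4); Design(week 3) != Sync(week 5); Test(week 2) != Handover(week 4); Test(week 2) != Design(week 3); Design(week 3) != Handover(week 4); Test(week 2) != Sync(week 5); QA(week 1) != Sync(week 5); max 2 per week (cap 2).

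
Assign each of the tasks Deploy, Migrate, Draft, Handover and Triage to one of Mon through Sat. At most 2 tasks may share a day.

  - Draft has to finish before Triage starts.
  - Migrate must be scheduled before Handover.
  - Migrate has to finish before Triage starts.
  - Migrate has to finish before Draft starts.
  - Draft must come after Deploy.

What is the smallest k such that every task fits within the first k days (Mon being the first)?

The precedence chain requires at least 3 distinct days.
With at most 2 per day and 5 tasks, at least 3 days are needed.
3 works (last occupied day: Wed): for example Deploy -> Mon, Migrate -> Mon, Draft -> Tue, Handover -> Tue, Triage -> Wed.

3 days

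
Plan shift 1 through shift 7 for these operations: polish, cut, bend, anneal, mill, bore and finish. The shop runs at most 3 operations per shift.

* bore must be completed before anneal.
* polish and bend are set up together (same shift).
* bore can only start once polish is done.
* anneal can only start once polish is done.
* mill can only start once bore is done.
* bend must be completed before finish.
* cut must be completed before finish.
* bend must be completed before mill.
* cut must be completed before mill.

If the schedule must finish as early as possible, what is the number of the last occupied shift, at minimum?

The precedence chain requires at least 3 distinct shifts.
With at most 3 per shift and 7 operations, at least 3 shifts are needed.
3 works (last occupied shift: shift 3): for example bore in shift 2, finish in shift 2, bend in shift 1, mill in shift 3, polish in shift 1, anneal in shift 3, cut in shift 1.

shift 3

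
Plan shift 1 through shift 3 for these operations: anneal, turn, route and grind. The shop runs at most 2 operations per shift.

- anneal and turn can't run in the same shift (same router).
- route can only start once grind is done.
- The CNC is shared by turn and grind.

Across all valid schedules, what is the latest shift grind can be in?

Downstream work caps grind at shift 2.
grind at shift 2 is achievable: anneal -> shift 1; route -> shift 3; turn -> shift 3; grind -> shift 2.

shift 2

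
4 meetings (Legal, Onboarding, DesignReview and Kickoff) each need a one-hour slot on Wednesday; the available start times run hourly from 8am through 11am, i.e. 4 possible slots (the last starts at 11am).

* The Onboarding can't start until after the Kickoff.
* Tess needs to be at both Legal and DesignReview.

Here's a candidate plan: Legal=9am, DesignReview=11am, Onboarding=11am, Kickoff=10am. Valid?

Tess needs to be at both Legal and DesignReview — holds.
The Onboarding can't start until after the Kickoff — holds.

Yes, all constraints hold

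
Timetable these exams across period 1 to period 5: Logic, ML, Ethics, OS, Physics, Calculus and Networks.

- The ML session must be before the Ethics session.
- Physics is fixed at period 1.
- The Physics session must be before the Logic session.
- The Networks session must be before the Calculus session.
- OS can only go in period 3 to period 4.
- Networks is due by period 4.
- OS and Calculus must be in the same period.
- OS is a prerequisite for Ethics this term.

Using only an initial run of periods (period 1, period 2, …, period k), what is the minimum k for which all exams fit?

4 periods

The precedence chain requires at least 3 distinct periods.
Propagating the time windows through the other constraints, Ethics can't land before period 4, so the schedule must run through at least period 4.
4 works (last occupied period: period 4): for example Logic in period 2, Calculus in period 3, ML in period 1, OS in period 3, Ethics in period 4, Physics in period 1, Networks in period 1.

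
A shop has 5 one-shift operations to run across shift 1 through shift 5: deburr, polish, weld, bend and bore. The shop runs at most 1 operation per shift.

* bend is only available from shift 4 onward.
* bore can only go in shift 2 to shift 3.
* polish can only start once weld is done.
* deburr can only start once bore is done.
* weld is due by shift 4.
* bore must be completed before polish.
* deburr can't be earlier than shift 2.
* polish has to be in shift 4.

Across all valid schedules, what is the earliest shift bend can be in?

shift 5

Bend is available from shift 4.
bend at shift 5 is achievable: weld in shift 1, polish in shift 4, bend in shift 5, bore in shift 2, deburr in shift 3.
Nothing earlier works — the capacity limit rule out every shift before shift 5.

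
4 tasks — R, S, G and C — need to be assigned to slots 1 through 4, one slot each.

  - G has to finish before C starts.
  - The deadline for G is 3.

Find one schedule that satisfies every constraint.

S in 1, C in 2, G in 1, R in 1

Checking: G(1) before C(2); G=1 in [1,3].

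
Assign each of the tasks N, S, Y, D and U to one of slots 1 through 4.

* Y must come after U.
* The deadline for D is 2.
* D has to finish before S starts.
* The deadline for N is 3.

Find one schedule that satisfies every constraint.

Y=2, D=1, U=1, N=1, S=2

Checking: U(1) before Y(2); D(1) before S(2); D=1 in [1,2]; N=1 in [1,3].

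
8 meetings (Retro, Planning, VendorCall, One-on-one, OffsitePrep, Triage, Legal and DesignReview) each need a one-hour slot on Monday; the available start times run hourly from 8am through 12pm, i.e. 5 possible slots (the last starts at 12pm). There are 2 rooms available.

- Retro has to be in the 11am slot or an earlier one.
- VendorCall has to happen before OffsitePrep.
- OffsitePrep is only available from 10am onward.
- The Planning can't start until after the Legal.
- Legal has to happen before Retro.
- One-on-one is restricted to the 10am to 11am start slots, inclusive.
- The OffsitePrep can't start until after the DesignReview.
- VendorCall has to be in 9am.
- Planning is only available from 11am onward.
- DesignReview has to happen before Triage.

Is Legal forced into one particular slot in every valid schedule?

Legal can be 8am (e.g. Legal in 8am, One-on-one in 10am, Triage in 11am, DesignReview in 8am, Retro in 9am, OffsitePrep in 10am, VendorCall in 9am, Planning in 11am) or 9am (e.g. One-on-one -> 10am, OffsitePrep -> 10am, Triage -> 12pm, Planning -> 11am, Legal -> 9am, Retro -> 11am, DesignReview -> 8am, VendorCall -> 9am).

No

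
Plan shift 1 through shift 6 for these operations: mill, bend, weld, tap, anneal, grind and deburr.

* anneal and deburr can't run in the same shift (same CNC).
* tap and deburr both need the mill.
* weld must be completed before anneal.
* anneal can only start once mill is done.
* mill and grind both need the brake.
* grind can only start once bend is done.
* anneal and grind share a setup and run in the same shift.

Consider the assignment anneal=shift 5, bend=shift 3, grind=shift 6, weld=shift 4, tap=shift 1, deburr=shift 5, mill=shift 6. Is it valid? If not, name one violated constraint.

Invalid. anneal can only start once mill is done.

weld must be completed before anneal — holds.
anneal and deburr can't run in the same shift (same CNC) — violated.
mill and grind both need the brake — violated.
anneal can only start once mill is done — violated.
anneal and grind share a setup and run in the same shift — violated.
tap and deburr both need the mill — holds.
grind can only start once bend is done — holds.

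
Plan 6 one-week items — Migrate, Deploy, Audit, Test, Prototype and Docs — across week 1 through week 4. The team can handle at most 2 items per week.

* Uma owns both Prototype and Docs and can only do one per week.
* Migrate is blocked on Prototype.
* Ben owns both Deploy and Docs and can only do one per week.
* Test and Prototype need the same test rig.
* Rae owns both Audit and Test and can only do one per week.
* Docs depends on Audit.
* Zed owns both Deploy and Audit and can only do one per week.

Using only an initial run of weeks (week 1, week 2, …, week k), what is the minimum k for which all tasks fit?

The precedence chain requires at least 2 distinct weeks.
With at most 2 per week and 6 tasks, at least 3 weeks are needed.
3 works (last occupied week: week 3): for example Migrate=week 2; Deploy=week 3; Audit=week 1; Test=week 3; Prototype=week 1; Docs=week 2.

3 weeks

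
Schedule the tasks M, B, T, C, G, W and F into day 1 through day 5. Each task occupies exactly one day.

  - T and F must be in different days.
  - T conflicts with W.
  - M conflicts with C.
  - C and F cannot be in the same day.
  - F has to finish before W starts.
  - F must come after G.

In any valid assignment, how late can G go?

Downstream work caps G at day 3.
G at day 3 is achievable: B -> day 1; W -> day 5; M -> day 1; G -> day 3; C -> day 2; F -> day 4; T -> day 1.

day 3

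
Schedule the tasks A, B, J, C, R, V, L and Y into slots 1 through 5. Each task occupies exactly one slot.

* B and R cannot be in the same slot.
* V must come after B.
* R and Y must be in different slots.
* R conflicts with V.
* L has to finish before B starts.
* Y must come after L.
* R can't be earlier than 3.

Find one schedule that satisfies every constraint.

A -> 1; Y -> 2; R -> 3; C -> 1; V -> 4; L -> 1; J -> 1; B -> 2

Checking: L(1) before B(2); L(1) before Y(2); B(2) before V(4); R(3) != V(4); B(2) != R(3); R(3) != Y(2); R=3 in [3,5].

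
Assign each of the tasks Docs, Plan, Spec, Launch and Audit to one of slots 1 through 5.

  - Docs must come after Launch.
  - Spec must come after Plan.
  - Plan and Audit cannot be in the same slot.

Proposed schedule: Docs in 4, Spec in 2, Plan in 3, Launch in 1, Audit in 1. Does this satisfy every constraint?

Plan and Audit cannot be in the same slot — holds.
Spec must come after Plan — violated.
Docs must come after Launch — holds.

No — it violates: Spec must come after Plan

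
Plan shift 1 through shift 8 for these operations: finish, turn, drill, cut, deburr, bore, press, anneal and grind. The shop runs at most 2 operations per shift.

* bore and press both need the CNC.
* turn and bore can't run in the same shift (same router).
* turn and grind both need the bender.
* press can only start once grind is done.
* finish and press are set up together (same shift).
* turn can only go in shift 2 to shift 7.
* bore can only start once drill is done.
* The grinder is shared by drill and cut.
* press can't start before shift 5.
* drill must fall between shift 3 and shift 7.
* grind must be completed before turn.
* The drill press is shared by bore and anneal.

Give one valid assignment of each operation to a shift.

press=shift 5, cut=shift 1, drill=shift 3, deburr=shift 2, grind=shift 1, turn=shift 2, bore=shift 4, finish=shift 5, anneal=shift 3

Checking: grind(shift 1) before press(shift 5); grind(shift 1) before turn(shift 2); drill(shift 3) before bore(shift 4); turn(shift 2) != grind(shift 1); drill(shift 3) != cut(shift 1); turn(shift 2) != bore(shift 4); bore(shift 4) != anneal(shift 3); bore(shift 4) != press(shift 5); finish = press = shift 5; turn=shift 2 in [shift 2,shift 7]; press=shift 5 in [shift 5,shift 8]; drill=shift 3 in [shift 3,shift 7]; max 2 per shift (cap 2).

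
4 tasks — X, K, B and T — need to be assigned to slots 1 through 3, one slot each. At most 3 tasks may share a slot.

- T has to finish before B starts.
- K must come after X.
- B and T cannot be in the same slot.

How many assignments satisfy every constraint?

Splitting on X: it can be 1 (6), 2 (3). Listing each branch's schedules as (K, B, T):
X=1: (2,2,1) (2,3,1) (2,3,2) (3,2,1) (3,3,1) (3,3,2) — 6.
X=2: (3,2,1) (3,3,1) (3,3,2) — 3.
Summing: 6 + 3 = 9.

9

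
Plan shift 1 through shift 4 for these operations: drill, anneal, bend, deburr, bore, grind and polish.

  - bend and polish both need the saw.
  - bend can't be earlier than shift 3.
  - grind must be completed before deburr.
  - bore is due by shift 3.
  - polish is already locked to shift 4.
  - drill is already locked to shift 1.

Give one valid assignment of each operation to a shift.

grind in shift 1, bend in shift 3, deburr in shift 2, anneal in shift 1, bore in shift 1, drill in shift 1, polish in shift 4

Checking: grind(shift 1) before deburr(shift 2); bend(shift 3) != polish(shift 4); polish=shift 4 in [shift 4,shift 4]; bend=shift 3 in [shift 3,shift 4]; drill=shift 1 in [shift 1,shift 1]; bore=shift 1 in [shift 1,shift 3].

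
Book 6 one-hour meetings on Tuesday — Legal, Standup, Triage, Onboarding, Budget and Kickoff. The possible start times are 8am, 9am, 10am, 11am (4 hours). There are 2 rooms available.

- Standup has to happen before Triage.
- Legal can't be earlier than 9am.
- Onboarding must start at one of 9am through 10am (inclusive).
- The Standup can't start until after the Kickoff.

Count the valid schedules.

46

Splitting on Legal: it can be 9am (13), 10am (13), 11am (20). Listing each branch's schedules as (Standup, Triage, Onboarding, Budget, Kickoff):
Legal=9am: (9am,10am,10am,8am,8am) (9am,10am,10am,11am,8am) (9am,11am,10am,8am,8am) (9am,11am,10am,10am,8am) (9am,11am,10am,11am,8am) (10am,11am,9am,8am,8am) (10am,11am,9am,10am,8am) (10am,11am,9am,11am,8am) (10am,11am,10am,8am,8am) (10am,11am,10am,8am,9am) (10am,11am,10am,9am,8am) (10am,11am,10am,11am,8am) (10am,11am,10am,11am,9am) — 13.
Legal=10am: (9am,10am,9am,8am,8am) (9am,10am,9am,11am,8am) (9am,11am,9am,8am,8am) (9am,11am,9am,10am,8am) (9am,11am,9am,11am,8am) (9am,11am,10am,8am,8am) (9am,11am,10am,9am,8am) (9am,11am,10am,11am,8am) (10am,11am,9am,8am,8am) (10am,11am,9am,8am,9am) (10am,11am,9am,9am,8am) (10am,11am,9am,11am,8am) (10am,11am,9am,11am,9am) — 13.
Legal=11am: (9am,10am,9am,8am,8am) (9am,10am,9am,10am,8am) (9am,10am,9am,11am,8am) (9am,10am,10am,8am,8am) (9am,10am,10am,9am,8am) (9am,10am,10am,11am,8am) (9am,11am,9am,8am,8am) (9am,11am,9am,10am,8am) (9am,11am,10am,8am,8am) (9am,11am,10am,9am,8am) (9am,11am,10am,10am,8am) (10am,11am,9am,8am,8am) (10am,11am,9am,8am,9am) (10am,11am,9am,9am,8am) (10am,11am,9am,10am,8am) (10am,11am,9am,10am,9am) (10am,11am,10am,8am,8am) (10am,11am,10am,8am,9am) (10am,11am,10am,9am,8am) (10am,11am,10am,9am,9am) — 20.
Summing: 13 + 13 + 20 = 46.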